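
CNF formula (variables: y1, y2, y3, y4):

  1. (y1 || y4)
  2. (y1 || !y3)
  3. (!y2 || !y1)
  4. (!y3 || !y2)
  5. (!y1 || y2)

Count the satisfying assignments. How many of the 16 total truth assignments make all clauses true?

Satisfying assignments:
  y1=0 y2=0 y3=0 y4=1
  y1=0 y2=1 y3=0 y4=1
Count: 2.

2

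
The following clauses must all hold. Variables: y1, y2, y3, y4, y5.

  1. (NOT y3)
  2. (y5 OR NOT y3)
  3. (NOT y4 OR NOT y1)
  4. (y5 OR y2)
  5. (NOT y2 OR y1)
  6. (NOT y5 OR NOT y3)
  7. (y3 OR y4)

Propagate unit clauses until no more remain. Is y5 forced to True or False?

(NOT y3) stands alone — y3 = False.
(y4 OR y3): since y3 = False, the clause reduces to (y4). y4 = True.
In (NOT y1 OR NOT y4), NOT y4 is now false; NOT y1 must hold, so y1 = False.
(NOT y2 OR y1) with y1 = False leaves only NOT y2, so y2 = False.
(y5 OR y2): since y2 = False, the clause reduces to (y5). y5 = True.

True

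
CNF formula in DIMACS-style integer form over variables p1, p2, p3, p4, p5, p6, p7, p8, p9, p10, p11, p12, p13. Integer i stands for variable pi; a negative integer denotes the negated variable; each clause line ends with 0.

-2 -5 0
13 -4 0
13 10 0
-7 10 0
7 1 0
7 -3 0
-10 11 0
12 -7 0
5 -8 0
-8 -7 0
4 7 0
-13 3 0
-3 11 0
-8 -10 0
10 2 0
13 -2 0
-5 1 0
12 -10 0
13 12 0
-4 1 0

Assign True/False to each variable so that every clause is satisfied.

p1=False, p2=False, p3=True, p4=False, p5=False, p6=True, p7=True, p8=False, p9=False, p10=True, p11=True, p12=True, p13=False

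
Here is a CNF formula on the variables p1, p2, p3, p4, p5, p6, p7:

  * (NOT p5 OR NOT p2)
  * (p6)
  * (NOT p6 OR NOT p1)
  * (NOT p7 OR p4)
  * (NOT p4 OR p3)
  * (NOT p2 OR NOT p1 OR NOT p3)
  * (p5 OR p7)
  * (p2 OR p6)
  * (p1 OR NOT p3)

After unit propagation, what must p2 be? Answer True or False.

(p6) is a unit clause: p6 = True.
(NOT p1 OR NOT p6) with p6 = True leaves only NOT p1, so p1 = False.
(p1 OR NOT p3): since p1 = False, the clause reduces to (NOT p3). p3 = False.
From (NOT p4 OR p3) and p3 = False: p4 = False.
(NOT p7 OR p4): since p4 = False, the clause reduces to (NOT p7). p7 = False.
(p7 OR p5) with p7 = False leaves only p5, so p5 = True.
From (NOT p5 OR NOT p2) and p5 = True: p2 = False.

False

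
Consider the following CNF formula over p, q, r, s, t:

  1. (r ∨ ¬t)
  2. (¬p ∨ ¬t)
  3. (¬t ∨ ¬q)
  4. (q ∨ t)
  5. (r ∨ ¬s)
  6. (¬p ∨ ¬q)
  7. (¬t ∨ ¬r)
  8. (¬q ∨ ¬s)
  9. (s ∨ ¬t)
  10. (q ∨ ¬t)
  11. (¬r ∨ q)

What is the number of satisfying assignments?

The models are:
  p=0 q=1 r=0 s=0 t=0
  p=0 q=1 r=1 s=0 t=0
Count: 2.

2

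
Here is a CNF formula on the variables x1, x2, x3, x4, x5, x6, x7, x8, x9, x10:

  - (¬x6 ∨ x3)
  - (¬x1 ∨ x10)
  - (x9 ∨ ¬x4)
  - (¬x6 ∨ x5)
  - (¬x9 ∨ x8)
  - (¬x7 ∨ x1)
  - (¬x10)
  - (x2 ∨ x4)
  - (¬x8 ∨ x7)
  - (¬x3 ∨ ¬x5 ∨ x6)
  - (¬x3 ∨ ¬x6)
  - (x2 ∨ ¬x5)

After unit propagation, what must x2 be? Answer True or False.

(¬x10) is a unit clause: x10 = False.
(x10 ∨ ¬x1): since x10 = False, the clause reduces to (¬x1). x1 = False.
From (¬x7 ∨ x1) and x1 = False: x7 = False.
From (¬x8 ∨ x7) and x7 = False: x8 = False.
From (x8 ∨ ¬x9) and x8 = False: x9 = False.
(¬x4 ∨ x9) with x9 = False leaves only ¬x4, so x4 = False.
In (x2 ∨ x4), x4 is now false; x2 must hold, so x2 = True.

True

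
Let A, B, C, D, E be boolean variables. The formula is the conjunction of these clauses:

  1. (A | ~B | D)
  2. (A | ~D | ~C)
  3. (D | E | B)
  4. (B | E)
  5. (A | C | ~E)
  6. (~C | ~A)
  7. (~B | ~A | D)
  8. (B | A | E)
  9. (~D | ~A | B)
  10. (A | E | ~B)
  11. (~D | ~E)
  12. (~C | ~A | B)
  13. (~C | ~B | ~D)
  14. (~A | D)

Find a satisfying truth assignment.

A = False, B = False, C = True, D = False, E = True

Branch on A: take A = False.
For the remaining variables, B = False, C = True, D = False, E = True works.
Every clause has at least one true literal under this assignment.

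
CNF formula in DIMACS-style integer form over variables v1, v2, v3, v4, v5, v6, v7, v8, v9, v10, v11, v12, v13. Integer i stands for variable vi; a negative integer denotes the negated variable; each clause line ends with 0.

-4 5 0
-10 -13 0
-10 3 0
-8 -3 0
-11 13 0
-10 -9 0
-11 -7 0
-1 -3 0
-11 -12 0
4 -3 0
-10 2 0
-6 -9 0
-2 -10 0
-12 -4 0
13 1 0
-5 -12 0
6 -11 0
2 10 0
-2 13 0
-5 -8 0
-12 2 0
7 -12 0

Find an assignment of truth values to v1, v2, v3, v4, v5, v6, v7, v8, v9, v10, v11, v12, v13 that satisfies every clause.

Pure literal: v8 appears only negated; assign v8 = False.
Pure literal: v11 appears only negated; assign v11 = False.
Set v1 = True and propagate.
  then v3 is forced to False.
  then v10 is forced to False.
  then v2 is forced to True.
  then v13 is forced to True.
Try v4 = False.
Try v5 = True.
  then v12 is forced to False.
For the remaining variables, v6 = False, v7 = True, v9 = True works.
Every clause has at least one true literal under this assignment.

v1=1, v2=1, v3=0, v4=0, v5=1, v6=0, v7=1, v8=0, v9=1, v10=0, v11=0, v12=0, v13=1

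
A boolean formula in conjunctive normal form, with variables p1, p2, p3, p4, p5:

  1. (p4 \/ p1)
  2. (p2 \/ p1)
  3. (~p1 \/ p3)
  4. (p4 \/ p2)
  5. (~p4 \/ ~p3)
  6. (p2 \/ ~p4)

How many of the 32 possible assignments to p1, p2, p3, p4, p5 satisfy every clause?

4

Satisfying assignments:
  p1=0 p2=1 p3=0 p4=1 p5=0
  p1=0 p2=1 p3=0 p4=1 p5=1
  p1=1 p2=1 p3=1 p4=0 p5=0
  p1=1 p2=1 p3=1 p4=0 p5=1
Count: 4.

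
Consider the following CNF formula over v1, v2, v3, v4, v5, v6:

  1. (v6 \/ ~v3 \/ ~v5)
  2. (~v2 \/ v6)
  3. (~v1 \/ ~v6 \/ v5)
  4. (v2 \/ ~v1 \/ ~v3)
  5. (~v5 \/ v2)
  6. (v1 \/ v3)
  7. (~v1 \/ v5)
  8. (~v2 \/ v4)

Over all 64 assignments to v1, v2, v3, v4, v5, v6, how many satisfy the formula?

8

Split on v1, then v2.
  v1=1, v2=1: remaining (v3,v4,v5,v6) ∈ {(0,1,1,1); (1,1,1,1)} — 2.
  v1=1, v2=0: a clause becomes empty — 0.
  v1=0, v2=1: remaining (v3,v4,v5,v6) ∈ {(1,1,0,1); (1,1,1,1)} — 2.
  v1=0, v2=0: remaining (v3,v4,v5,v6) ∈ {(1,0,0,0); (1,0,0,1); (1,1,0,0); (1,1,0,1)} — 4.
Total: 2 + 0 + 2 + 4 = 8.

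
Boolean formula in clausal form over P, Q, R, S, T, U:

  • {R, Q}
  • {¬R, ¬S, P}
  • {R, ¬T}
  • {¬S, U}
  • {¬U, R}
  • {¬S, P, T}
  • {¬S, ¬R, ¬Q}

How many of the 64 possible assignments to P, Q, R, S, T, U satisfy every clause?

20

Split on R, then S.
  R=T, S=T: remaining (P,Q,T,U) ∈ {(T,F,F,T); (T,F,T,T)} — 2.
  R=T, S=F: P, Q, T, U free → 2^4 = 16.
  R=F, S=T: a clause becomes empty — 0.
  R=F, S=F: remaining (P,Q,T,U) ∈ {(F,T,F,F); (T,T,F,F)} — 2.
Total: 2 + 16 + 0 + 2 = 20.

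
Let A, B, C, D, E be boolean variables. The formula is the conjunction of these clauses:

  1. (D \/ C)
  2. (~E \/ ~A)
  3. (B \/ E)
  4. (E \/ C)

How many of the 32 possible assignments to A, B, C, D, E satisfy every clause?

Case analysis on E and C:
  E=T, C=T: remaining (A,B,D) ∈ {(F,F,F); (F,F,T); (F,T,F); (F,T,T)} — 4.
  E=T, C=F: remaining (A,B,D) ∈ {(F,F,T); (F,T,T)} — 2.
  E=F, C=T: remaining (A,B,D) ∈ {(F,T,F); (F,T,T); (T,T,F); (T,T,T)} — 4.
  E=F, C=F: a clause becomes empty — 0.
Total: 4 + 2 + 4 + 0 = 10.

10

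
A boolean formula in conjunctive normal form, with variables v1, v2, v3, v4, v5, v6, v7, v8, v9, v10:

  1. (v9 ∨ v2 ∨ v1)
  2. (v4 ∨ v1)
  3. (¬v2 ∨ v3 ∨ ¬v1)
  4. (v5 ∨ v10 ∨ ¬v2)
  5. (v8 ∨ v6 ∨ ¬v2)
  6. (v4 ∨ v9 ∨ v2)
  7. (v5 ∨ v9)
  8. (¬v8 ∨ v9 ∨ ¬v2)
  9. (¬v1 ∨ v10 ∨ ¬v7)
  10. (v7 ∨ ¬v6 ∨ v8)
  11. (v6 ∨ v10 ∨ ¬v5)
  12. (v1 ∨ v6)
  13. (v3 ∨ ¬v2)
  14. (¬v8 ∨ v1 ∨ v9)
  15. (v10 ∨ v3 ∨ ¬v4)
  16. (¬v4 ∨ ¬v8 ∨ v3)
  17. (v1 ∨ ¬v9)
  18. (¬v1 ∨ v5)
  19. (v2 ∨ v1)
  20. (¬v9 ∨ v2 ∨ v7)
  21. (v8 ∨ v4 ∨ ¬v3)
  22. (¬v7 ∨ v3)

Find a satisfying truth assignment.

v1 = 1, v2 = 1, v3 = 1, v4 = 0, v5 = 1, v6 = 1, v7 = 1, v8 = 1, v9 = 1, v10 = 1

Check each clause:
  1. (v2 ∨ v9 ∨ v1) — v1 is true.
  2. (v4 ∨ v1) — v1 is true.
  3. (¬v1 ∨ v3 ∨ ¬v2) — v3 is true.
  4. (v5 ∨ v10 ∨ ¬v2) — v10 is true.
  5. (¬v2 ∨ v8 ∨ v6) — v8 is true.
  6. (v2 ∨ v9 ∨ v4) — v9 is true.
  7. (v5 ∨ v9) — v9 is true.
  8. (¬v2 ∨ ¬v8 ∨ v9) — v9 is true.
  9. (¬v1 ∨ v10 ∨ ¬v7) — v10 is true.
  10. (v7 ∨ ¬v6 ∨ v8) — v8 is true.
  11. (¬v5 ∨ v6 ∨ v10) — v10 is true.
  12. (v1 ∨ v6) — v1 is true.
  13. (v3 ∨ ¬v2) — v3 is true.
  14. (v1 ∨ v9 ∨ ¬v8) — v1 is true.
  15. (v10 ∨ ¬v4 ∨ v3) — v10 is true.
  16. (v3 ∨ ¬v8 ∨ ¬v4) — v3 is true.
  17. (¬v9 ∨ v1) — v1 is true.
  18. (v5 ∨ ¬v1) — v5 is true.
  19. (v2 ∨ v1) — v1 is true.
  20. (v2 ∨ v7 ∨ ¬v9) — v2 is true.
  21. (v4 ∨ ¬v3 ∨ v8) — v8 is true.
  22. (¬v7 ∨ v3) — v3 is true.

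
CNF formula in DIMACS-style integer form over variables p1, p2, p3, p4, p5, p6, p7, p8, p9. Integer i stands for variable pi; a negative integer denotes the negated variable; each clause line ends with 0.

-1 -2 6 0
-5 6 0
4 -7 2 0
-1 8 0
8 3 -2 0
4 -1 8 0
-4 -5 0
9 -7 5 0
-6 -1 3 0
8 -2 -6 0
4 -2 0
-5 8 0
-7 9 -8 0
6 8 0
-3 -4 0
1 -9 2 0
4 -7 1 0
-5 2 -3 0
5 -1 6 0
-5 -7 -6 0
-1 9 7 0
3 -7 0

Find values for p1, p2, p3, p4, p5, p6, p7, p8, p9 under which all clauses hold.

p1=F, p2=T, p3=F, p4=T, p5=F, p6=T, p7=F, p8=T, p9=F

Check each clause:
  1. (~p1 \/ ~p2 \/ p6) — ~p1 is true.
  2. (~p5 \/ p6) — ~p5 is true.
  3. (p2 \/ ~p7 \/ p4) — ~p7 is true.
  4. (p8 \/ ~p1) — p8 is true.
  5. (p3 \/ ~p2 \/ p8) — p8 is true.
  6. (p4 \/ p8 \/ ~p1) — p8 is true.
  7. (~p5 \/ ~p4) — ~p5 is true.
  8. (p5 \/ p9 \/ ~p7) — ~p7 is true.
  9. (~p1 \/ ~p6 \/ p3) — ~p1 is true.
  10. (p8 \/ ~p2 \/ ~p6) — p8 is true.
  11. (p4 \/ ~p2) — p4 is true.
  12. (~p5 \/ p8) — p8 is true.
  13. (p9 \/ ~p7 \/ ~p8) — ~p7 is true.
  14. (p8 \/ p6) — p8 is true.
  15. (~p3 \/ ~p4) — ~p3 is true.
  16. (~p9 \/ p1 \/ p2) — p2 is true.
  17. (~p7 \/ p4 \/ p1) — ~p7 is true.
  18. (p2 \/ ~p3 \/ ~p5) — p2 is true.
  19. (p5 \/ p6 \/ ~p1) — p6 is true.
  20. (~p7 \/ ~p6 \/ ~p5) — ~p7 is true.
  21. (p9 \/ p7 \/ ~p1) — ~p1 is true.
  22. (p3 \/ ~p7) — ~p7 is true.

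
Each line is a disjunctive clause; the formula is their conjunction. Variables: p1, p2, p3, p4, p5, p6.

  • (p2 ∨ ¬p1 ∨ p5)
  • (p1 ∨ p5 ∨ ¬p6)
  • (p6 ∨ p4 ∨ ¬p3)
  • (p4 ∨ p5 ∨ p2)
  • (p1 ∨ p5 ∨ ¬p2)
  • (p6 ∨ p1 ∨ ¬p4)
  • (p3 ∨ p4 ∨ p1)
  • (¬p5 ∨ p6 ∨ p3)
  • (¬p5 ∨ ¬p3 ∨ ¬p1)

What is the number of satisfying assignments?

17

Case analysis on p1 and p5:
  p1=1, p5=1: remaining (p2,p3,p4,p6) ∈ {(0,0,0,1); (0,0,1,1); (1,0,0,1); (1,0,1,1)} — 4.
  p1=1, p5=0: 7 of the 16 assignments to (p2,p3,p4,p6) work.
  p1=0, p5=1: p2 free; 3 ways for (p3,p4,p6) × 2^1 = 6.
  p1=0, p5=0: a clause becomes empty — 0.
Total: 4 + 7 + 6 + 0 = 17.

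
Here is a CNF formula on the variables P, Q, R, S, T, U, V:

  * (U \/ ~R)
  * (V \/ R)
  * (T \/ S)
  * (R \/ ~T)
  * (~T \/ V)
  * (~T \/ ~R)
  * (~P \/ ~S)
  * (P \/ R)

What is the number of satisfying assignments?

Satisfying assignments:
  P=0 Q=0 R=1 S=1 T=0 U=1 V=0
  P=0 Q=0 R=1 S=1 T=0 U=1 V=1
  P=0 Q=1 R=1 S=1 T=0 U=1 V=0
  P=0 Q=1 R=1 S=1 T=0 U=1 V=1
Count: 4.

4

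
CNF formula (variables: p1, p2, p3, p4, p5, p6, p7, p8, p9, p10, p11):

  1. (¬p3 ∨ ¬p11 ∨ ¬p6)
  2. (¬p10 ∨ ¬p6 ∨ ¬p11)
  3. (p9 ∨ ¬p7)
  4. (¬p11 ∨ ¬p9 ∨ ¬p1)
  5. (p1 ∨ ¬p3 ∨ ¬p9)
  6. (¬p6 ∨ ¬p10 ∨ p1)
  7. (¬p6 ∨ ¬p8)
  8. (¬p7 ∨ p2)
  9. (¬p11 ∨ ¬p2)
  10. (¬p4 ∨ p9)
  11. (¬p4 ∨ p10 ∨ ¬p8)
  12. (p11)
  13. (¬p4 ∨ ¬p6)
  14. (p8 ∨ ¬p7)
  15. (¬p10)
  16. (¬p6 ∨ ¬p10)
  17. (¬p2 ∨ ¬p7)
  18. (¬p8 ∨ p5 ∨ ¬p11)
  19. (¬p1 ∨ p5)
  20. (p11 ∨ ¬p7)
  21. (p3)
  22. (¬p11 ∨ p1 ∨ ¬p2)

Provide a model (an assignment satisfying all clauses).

p1 = True, p2 = False, p3 = True, p4 = False, p5 = True, p6 = False, p7 = False, p8 = False, p9 = False, p10 = False, p11 = True

Check each clause:
  1. (¬p11 ∨ ¬p6 ∨ ¬p3) — ¬p6 is true.
  2. (¬p11 ∨ ¬p10 ∨ ¬p6) — ¬p6 is true.
  3. (¬p7 ∨ p9) — ¬p7 is true.
  4. (¬p11 ∨ ¬p1 ∨ ¬p9) — ¬p9 is true.
  5. (¬p3 ∨ p1 ∨ ¬p9) — p1 is true.
  6. (¬p10 ∨ ¬p6 ∨ p1) — p1 is true.
  7. (¬p6 ∨ ¬p8) — ¬p8 is true.
  8. (p2 ∨ ¬p7) — ¬p7 is true.
  9. (¬p2 ∨ ¬p11) — ¬p2 is true.
  10. (p9 ∨ ¬p4) — ¬p4 is true.
  11. (p10 ∨ ¬p4 ∨ ¬p8) — ¬p8 is true.
  12. (p11) — p11 is true.
  13. (¬p6 ∨ ¬p4) — ¬p6 is true.
  14. (p8 ∨ ¬p7) — ¬p7 is true.
  15. (¬p10) — ¬p10 is true.
  16. (¬p6 ∨ ¬p10) — ¬p6 is true.
  17. (¬p7 ∨ ¬p2) — ¬p7 is true.
  18. (¬p8 ∨ p5 ∨ ¬p11) — ¬p8 is true.
  19. (p5 ∨ ¬p1) — p5 is true.
  20. (p11 ∨ ¬p7) — ¬p7 is true.
  21. (p3) — p3 is true.
  22. (¬p11 ∨ ¬p2 ∨ p1) — p1 is true.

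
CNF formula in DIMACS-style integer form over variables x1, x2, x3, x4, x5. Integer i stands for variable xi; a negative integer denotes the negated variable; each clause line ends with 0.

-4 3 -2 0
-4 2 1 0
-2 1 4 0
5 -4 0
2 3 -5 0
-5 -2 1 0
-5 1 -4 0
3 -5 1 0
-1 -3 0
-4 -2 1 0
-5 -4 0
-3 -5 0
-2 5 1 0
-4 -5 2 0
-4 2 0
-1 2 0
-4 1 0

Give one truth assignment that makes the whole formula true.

Branch on x1: take x1 = True.
  then x3 is forced to False.
  then x2 is forced to True.
  then x4 is forced to False.
x5 is now unconstrained; take x5 = False.

x1 = T, x2 = T, x3 = F, x4 = F, x5 = F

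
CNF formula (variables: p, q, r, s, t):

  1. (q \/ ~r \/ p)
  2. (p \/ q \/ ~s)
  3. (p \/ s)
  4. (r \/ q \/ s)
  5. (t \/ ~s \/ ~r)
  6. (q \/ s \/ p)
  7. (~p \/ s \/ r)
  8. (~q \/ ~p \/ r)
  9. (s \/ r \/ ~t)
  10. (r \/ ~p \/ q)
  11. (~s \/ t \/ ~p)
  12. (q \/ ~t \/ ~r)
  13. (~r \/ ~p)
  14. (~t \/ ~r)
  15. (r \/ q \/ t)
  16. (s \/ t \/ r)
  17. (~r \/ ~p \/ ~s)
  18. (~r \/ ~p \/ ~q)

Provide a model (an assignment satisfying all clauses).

p=False, q=True, r=False, s=True, t=True

Branch on p: take p = False.
  then s is forced to True.
  then q is forced to True.
The remaining clauses are satisfied by r = False, t = True.
Every clause has at least one true literal under this assignment.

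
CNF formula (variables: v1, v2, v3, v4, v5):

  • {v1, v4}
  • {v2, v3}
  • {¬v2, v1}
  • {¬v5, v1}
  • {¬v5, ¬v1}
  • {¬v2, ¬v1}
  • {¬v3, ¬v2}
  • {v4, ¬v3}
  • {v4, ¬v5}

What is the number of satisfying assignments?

The models are:
  v1=F v2=F v3=T v4=T v5=F
  v1=T v2=F v3=T v4=T v5=F
Count: 2.

2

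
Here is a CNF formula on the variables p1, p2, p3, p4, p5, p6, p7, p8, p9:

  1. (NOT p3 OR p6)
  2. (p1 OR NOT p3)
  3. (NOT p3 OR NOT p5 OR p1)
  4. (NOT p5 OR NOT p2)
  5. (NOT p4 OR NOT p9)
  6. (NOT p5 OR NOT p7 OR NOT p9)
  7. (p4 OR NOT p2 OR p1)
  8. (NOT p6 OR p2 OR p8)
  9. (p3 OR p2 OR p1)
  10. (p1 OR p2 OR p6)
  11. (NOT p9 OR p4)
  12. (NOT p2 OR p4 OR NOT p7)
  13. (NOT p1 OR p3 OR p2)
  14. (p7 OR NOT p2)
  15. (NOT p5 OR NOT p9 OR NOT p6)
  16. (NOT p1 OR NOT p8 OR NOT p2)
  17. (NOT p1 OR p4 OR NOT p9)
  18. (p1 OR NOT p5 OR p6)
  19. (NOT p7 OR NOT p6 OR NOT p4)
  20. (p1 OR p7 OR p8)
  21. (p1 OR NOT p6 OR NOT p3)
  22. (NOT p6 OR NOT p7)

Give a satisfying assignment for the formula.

p1=1, p2=0, p3=1, p4=0, p5=1, p6=1, p7=0, p8=1, p9=0

p9 occurs only negated in the remaining clauses — set p9 = False.
Branch on p1: take p1 = True.
Set p2 = False and propagate.
  then p3 is forced to True.
  then p6 is forced to True.
  then p8 is forced to True.
  then p7 is forced to False.
p4, p5 are now unconstrained; take p4 = False, p5 = True.
Every clause has at least one true literal under this assignment.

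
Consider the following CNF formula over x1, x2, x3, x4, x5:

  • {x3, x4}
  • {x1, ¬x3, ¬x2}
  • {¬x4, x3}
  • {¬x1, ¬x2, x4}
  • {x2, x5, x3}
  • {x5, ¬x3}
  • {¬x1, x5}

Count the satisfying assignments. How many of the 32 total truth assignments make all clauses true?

5

Satisfying assignments:
  x1=0 x2=0 x3=1 x4=0 x5=1
  x1=0 x2=0 x3=1 x4=1 x5=1
  x1=1 x2=0 x3=1 x4=0 x5=1
  x1=1 x2=0 x3=1 x4=1 x5=1
  x1=1 x2=1 x3=1 x4=1 x5=1
Count: 5.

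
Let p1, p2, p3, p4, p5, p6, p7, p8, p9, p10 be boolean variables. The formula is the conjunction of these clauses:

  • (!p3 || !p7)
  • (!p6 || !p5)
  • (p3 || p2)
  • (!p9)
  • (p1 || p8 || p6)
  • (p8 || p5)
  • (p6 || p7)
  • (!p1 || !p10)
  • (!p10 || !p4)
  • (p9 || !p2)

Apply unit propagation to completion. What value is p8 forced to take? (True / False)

True

Unit clause (!p9) sets p9 = False.
In (!p2 || p9), p9 is now false; !p2 must hold, so p2 = False.
In (p3 || p2), p2 is now false; p3 must hold, so p3 = True.
(!p3 || !p7) with p3 = True leaves only !p7, so p7 = False.
From (p6 || p7) and p7 = False: p6 = True.
In (!p6 || !p5), !p6 is now false; !p5 must hold, so p5 = False.
In (p8 || p5), p5 is now false; p8 must hold, so p8 = True.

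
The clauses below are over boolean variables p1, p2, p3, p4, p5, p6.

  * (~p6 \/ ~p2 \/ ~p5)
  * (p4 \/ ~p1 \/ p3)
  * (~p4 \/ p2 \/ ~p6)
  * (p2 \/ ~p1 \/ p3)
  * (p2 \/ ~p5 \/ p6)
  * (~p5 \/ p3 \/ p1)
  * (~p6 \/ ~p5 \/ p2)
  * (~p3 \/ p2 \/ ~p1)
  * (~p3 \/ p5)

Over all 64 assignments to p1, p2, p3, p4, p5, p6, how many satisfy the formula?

Split on p2, then p3.
  p2=T, p3=T: remaining (p1,p4,p5,p6) ∈ {(F,F,T,F); (F,T,T,F); (T,F,T,F); (T,T,T,F)} — 4.
  p2=T, p3=F: 7 of the 16 assignments to (p1,p4,p5,p6) work.
  p2=F, p3=T: a clause becomes empty — 0.
  p2=F, p3=F: remaining (p1,p4,p5,p6) ∈ {(F,F,F,F); (F,F,F,T); (F,T,F,F)} — 3.
Total: 4 + 7 + 0 + 3 = 14.

14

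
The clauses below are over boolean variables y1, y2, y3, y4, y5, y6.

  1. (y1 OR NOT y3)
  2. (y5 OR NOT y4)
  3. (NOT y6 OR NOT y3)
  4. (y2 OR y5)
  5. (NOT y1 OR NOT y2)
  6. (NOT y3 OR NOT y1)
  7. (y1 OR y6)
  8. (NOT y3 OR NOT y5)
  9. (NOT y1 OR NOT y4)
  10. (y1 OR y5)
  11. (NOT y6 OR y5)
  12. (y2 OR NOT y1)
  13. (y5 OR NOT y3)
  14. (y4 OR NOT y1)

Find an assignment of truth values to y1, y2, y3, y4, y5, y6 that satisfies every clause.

y1=F  y2=F  y3=F  y4=F  y5=T  y6=T

y3 occurs only negated in the remaining clauses — set y3 = False.
Branch on y1: take y1 = False.
  then y6 is forced to True.
  then y5 is forced to True.
y2, y4 are now unconstrained; take y2 = False, y4 = False.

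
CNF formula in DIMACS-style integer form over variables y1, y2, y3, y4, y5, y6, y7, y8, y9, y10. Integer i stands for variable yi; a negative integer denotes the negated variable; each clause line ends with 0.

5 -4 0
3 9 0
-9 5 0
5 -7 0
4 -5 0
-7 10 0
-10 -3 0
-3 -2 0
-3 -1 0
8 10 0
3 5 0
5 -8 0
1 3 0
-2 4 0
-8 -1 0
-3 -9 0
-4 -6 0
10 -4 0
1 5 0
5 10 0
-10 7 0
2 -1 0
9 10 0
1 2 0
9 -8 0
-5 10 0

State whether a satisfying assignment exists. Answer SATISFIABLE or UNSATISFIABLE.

y6 occurs only negated in the remaining clauses — set y6 = False.
Branch on y1: take y1 = True.
  then y3 is forced to False.
  then y9 is forced to True.
  then y5 is forced to True.
  then y4 is forced to True.
  then y8 is forced to False.
  then y10 is forced to True.
  then y7 is forced to True.
  then y2 is forced to True.
So y1=True, y2=True, y3=False, y4=True, y5=True, y6=False, y7=True, y8=False, y9=True, y10=True is a satisfying assignment.

SATISFIABLE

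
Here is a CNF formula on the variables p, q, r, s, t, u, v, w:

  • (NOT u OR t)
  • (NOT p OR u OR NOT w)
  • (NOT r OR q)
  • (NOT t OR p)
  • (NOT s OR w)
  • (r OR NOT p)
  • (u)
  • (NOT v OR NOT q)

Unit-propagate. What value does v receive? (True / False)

(u) stands alone — u = True.
(t OR NOT u): since u = True, the clause reduces to (t). t = True.
In (p OR NOT t), NOT t is now false; p must hold, so p = True.
In (NOT p OR r), NOT p is now false; r must hold, so r = True.
From (NOT r OR q) and r = True: q = True.
In (NOT q OR NOT v), NOT q is now false; NOT v must hold, so v = False.

False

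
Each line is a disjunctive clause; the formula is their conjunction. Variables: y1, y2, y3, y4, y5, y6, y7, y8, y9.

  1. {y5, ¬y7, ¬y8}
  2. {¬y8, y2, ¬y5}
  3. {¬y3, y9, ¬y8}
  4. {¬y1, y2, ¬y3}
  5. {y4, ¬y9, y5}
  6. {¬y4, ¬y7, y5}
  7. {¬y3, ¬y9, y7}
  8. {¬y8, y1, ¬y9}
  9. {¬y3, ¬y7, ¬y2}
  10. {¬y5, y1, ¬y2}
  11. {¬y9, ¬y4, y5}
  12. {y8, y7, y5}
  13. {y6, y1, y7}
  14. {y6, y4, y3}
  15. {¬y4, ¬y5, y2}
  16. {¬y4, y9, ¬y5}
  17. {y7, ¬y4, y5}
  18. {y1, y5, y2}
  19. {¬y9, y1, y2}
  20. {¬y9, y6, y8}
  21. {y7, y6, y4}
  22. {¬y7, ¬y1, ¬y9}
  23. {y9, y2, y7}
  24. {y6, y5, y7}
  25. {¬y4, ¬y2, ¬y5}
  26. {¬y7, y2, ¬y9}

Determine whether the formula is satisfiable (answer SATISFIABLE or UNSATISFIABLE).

SATISFIABLE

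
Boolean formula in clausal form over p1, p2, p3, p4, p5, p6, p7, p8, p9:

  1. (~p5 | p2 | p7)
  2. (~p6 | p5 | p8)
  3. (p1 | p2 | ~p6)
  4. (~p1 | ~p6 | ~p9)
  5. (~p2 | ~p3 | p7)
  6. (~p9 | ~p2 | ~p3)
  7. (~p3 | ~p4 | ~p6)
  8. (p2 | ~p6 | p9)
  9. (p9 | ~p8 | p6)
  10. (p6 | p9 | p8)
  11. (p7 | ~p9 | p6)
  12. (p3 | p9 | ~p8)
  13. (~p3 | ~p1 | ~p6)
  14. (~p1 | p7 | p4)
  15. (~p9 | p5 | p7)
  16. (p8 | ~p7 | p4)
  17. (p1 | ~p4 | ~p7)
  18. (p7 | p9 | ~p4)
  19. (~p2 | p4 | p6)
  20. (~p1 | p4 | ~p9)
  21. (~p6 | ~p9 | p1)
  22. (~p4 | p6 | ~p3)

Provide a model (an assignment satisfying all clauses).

p1 = 1, p2 = 0, p3 = 0, p4 = 1, p5 = 1, p6 = 0, p7 = 1, p8 = 0, p9 = 1

Set p1 = True and propagate.
For the remaining variables, p2 = False, p3 = False, p4 = True, p5 = True, p6 = False, p7 = True, p8 = False, p9 = True works.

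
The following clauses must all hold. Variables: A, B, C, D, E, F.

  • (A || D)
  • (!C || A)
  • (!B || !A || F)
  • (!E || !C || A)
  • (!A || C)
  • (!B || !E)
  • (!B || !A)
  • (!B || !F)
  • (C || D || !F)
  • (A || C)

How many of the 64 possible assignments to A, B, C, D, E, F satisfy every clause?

Satisfying assignments:
  A=1 B=0 C=1 D=0 E=0 F=0
  A=1 B=0 C=1 D=0 E=0 F=1
  A=1 B=0 C=1 D=0 E=1 F=0
  A=1 B=0 C=1 D=0 E=1 F=1
  A=1 B=0 C=1 D=1 E=0 F=0
  A=1 B=0 C=1 D=1 E=0 F=1
  A=1 B=0 C=1 D=1 E=1 F=0
  A=1 B=0 C=1 D=1 E=1 F=1
Count: 8.

8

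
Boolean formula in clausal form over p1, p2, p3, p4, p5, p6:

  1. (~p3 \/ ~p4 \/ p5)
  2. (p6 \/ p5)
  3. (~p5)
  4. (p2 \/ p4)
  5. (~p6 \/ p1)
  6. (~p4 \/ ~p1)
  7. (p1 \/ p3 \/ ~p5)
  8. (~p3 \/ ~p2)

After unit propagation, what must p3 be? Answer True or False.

(~p5) is a unit clause: p5 = False.
In (p5 \/ p6), p5 is now false; p6 must hold, so p6 = True.
From (p1 \/ ~p6) and p6 = True: p1 = True.
From (~p1 \/ ~p4) and p1 = True: p4 = False.
From (p4 \/ p2) and p4 = False: p2 = True.
(~p2 \/ ~p3): since p2 = True, the clause reduces to (~p3). p3 = False.

False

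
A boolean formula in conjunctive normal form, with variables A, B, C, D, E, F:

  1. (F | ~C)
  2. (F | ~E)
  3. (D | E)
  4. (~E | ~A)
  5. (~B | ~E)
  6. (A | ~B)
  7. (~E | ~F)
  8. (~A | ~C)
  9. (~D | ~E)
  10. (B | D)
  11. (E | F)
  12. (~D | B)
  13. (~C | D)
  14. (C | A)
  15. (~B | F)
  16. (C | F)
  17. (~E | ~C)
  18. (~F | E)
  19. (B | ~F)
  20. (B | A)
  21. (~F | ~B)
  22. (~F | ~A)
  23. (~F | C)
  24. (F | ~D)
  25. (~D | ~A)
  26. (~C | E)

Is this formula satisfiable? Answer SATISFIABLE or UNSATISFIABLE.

F = True:
  propagation gives E=False; an empty clause results — contradiction.
F = False:
  propagation gives C=False; an empty clause results — contradiction.
Every branch closes, so no satisfying assignment exists.

UNSATISFIABLE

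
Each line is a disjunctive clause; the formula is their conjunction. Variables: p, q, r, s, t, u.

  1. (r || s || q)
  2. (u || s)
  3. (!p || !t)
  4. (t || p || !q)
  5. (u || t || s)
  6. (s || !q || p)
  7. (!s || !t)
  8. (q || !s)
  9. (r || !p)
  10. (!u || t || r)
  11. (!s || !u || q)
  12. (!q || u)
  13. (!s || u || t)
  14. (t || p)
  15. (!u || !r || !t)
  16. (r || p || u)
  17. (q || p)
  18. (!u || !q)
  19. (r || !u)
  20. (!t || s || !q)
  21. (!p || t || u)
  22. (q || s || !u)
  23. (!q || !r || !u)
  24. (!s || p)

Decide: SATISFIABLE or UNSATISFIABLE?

UNSATISFIABLE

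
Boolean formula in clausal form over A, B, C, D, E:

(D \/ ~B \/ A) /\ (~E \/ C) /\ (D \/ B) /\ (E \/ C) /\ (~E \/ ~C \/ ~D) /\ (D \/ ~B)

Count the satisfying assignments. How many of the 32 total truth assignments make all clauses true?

4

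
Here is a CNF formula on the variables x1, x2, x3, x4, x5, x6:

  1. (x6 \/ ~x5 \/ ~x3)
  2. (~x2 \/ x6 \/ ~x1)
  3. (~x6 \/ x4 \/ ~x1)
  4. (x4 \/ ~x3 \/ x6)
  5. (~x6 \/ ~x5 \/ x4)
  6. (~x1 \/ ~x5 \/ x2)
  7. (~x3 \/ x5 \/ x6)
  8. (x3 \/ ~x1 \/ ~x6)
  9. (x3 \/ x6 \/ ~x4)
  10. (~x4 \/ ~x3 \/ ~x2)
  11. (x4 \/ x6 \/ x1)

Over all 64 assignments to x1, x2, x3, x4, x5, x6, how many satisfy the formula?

Case analysis on x6 and x3:
  x6=T, x3=T: 5 of the 16 assignments to (x1,x2,x4,x5) work.
  x6=T, x3=F: x2 free; 3 ways for (x1,x4,x5) × 2^1 = 6.
  x6=F, x3=T: a clause becomes empty — 0.
  x6=F, x3=F: remaining (x1,x2,x4,x5) ∈ {(T,F,F,F)} — 1.
Total: 5 + 6 + 0 + 1 = 12.

12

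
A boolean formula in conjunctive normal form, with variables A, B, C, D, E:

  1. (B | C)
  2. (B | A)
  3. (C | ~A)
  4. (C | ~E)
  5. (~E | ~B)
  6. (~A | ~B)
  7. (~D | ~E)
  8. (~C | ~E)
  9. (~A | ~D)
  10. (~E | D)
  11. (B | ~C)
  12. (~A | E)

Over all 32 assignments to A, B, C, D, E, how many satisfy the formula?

Satisfying assignments:
  A=F B=T C=F D=F E=F
  A=F B=T C=F D=T E=F
  A=F B=T C=T D=F E=F
  A=F B=T C=T D=T E=F
Count: 4.

4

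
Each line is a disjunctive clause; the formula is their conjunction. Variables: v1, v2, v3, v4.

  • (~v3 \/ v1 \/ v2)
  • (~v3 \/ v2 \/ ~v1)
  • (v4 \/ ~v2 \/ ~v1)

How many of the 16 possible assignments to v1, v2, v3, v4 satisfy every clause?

Case analysis on v1 and v2:
  v1=1, v2=1: remaining (v3,v4) ∈ {(0,1); (1,1)} — 2.
  v1=1, v2=0: remaining (v3,v4) ∈ {(0,0); (0,1)} — 2.
  v1=0, v2=1: remaining (v3,v4) ∈ {(0,0); (0,1); (1,0); (1,1)} — 4.
  v1=0, v2=0: remaining (v3,v4) ∈ {(0,0); (0,1)} — 2.
Total: 2 + 2 + 4 + 2 = 10.

10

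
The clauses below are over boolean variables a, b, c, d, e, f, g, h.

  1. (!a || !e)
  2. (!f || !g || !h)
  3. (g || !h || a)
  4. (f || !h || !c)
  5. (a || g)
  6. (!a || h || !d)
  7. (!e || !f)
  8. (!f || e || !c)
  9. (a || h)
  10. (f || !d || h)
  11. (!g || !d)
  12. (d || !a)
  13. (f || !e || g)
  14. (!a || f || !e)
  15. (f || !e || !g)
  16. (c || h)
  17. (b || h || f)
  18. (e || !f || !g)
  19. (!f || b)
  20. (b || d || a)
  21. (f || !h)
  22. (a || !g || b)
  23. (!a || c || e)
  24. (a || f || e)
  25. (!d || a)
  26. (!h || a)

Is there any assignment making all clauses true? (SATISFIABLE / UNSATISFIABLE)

UNSATISFIABLE

a = True:
  propagation gives e=False, d=True, h=True, g=False; an empty clause results — contradiction.
a = False:
  propagation gives g=True, h=True; an empty clause results — contradiction.
Every branch closes, so no satisfying assignment exists.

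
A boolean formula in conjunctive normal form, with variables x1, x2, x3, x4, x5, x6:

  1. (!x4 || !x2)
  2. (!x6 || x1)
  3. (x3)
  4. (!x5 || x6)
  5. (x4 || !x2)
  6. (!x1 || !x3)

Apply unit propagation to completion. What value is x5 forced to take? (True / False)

False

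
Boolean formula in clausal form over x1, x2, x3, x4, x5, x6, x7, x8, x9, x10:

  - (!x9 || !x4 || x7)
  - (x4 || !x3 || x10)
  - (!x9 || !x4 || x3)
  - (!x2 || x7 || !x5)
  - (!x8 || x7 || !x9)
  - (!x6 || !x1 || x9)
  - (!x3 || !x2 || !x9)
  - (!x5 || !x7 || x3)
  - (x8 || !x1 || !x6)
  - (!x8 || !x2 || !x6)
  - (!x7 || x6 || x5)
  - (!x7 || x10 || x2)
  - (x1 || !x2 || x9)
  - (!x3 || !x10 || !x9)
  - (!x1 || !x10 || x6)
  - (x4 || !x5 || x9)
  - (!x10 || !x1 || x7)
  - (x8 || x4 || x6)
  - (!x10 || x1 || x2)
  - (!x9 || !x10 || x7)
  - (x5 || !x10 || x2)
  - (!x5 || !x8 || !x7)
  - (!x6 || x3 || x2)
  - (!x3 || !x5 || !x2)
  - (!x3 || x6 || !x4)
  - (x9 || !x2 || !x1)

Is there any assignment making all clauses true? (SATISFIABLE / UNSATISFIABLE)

SATISFIABLE

Branch on x1: take x1 = True.
Try x2 = False.
For the remaining variables, x3 = False, x4 = True, x5 = True, x6 = False, x7 = False, x8 = True, x9 = False, x10 = False works.
So x1=True  x2=False  x3=False  x4=True  x5=True  x6=False  x7=False  x8=True  x9=False  x10=False is a satisfying assignment.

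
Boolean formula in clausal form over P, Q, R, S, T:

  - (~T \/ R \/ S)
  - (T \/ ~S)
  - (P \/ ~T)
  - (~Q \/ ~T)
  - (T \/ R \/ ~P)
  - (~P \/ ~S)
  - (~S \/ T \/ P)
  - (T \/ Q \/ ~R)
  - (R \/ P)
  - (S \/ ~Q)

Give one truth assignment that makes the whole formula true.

P=True, Q=False, R=True, S=False, T=True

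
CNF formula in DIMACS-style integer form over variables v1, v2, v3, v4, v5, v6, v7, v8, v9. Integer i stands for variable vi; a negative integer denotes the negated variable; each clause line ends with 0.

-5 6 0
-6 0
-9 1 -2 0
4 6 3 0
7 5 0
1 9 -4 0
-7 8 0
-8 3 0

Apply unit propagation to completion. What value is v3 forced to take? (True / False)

True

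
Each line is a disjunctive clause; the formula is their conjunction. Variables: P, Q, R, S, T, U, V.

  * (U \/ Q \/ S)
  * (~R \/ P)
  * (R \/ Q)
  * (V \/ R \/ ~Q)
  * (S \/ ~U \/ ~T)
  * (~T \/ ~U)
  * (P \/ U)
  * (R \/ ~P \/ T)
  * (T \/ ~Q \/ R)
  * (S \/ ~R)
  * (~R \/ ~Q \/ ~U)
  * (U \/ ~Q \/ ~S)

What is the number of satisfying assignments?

The models are:
  P=1 Q=0 R=1 S=1 T=0 U=0 V=0
  P=1 Q=0 R=1 S=1 T=0 U=0 V=1
  P=1 Q=0 R=1 S=1 T=0 U=1 V=0
  P=1 Q=0 R=1 S=1 T=0 U=1 V=1
  P=1 Q=0 R=1 S=1 T=1 U=0 V=0
  P=1 Q=0 R=1 S=1 T=1 U=0 V=1
  P=1 Q=1 R=0 S=0 T=1 U=0 V=1
Count: 7.

7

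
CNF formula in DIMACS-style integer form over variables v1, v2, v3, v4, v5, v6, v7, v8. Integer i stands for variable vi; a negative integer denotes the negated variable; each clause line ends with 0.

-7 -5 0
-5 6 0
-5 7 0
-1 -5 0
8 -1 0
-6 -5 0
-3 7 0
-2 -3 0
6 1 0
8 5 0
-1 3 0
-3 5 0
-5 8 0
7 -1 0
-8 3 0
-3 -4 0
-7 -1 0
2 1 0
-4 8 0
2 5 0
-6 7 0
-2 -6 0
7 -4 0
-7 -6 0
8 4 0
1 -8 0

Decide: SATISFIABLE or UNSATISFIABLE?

UNSATISFIABLE

v5 = True:
  propagation gives v7=False; an empty clause results — contradiction.
v5 = False:
  propagation gives v8=True, v3=False; an empty clause results — contradiction.
Every branch closes, so no satisfying assignment exists.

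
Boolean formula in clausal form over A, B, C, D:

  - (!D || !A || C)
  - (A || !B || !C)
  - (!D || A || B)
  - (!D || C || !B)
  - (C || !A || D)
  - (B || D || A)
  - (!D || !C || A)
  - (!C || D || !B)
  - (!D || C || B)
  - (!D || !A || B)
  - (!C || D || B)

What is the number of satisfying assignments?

The models are:
  A=0 B=1 C=0 D=0
  A=1 B=1 C=1 D=1
Count: 2.

2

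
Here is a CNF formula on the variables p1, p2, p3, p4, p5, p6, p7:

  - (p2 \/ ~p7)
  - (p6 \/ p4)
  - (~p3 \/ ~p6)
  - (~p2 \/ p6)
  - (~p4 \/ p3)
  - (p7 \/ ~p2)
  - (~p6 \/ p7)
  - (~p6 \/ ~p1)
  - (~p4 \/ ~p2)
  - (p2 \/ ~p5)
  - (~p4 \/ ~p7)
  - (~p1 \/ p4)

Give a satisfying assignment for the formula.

Pure literal: p1 appears only negated; assign p1 = False.
p5 occurs only negated in the remaining clauses — set p5 = False.
Set p2 = True and propagate.
  then p6 is forced to True.
  then p3 is forced to False.
  then p4 is forced to False.
  then p7 is forced to True.
Check each clause:
  1. (p2 \/ ~p7) — p2 is true.
  2. (p6 \/ p4) — p6 is true.
  3. (~p3 \/ ~p6) — ~p3 is true.
  4. (p6 \/ ~p2) — p6 is true.
  5. (p3 \/ ~p4) — ~p4 is true.
  6. (~p2 \/ p7) — p7 is true.
  7. (~p6 \/ p7) — p7 is true.
  8. (~p6 \/ ~p1) — ~p1 is true.
  9. (~p2 \/ ~p4) — ~p4 is true.
  10. (~p5 \/ p2) — p2 is true.
  11. (~p4 \/ ~p7) — ~p4 is true.
  12. (p4 \/ ~p1) — ~p1 is true.

p1=False, p2=True, p3=False, p4=False, p5=False, p6=True, p7=True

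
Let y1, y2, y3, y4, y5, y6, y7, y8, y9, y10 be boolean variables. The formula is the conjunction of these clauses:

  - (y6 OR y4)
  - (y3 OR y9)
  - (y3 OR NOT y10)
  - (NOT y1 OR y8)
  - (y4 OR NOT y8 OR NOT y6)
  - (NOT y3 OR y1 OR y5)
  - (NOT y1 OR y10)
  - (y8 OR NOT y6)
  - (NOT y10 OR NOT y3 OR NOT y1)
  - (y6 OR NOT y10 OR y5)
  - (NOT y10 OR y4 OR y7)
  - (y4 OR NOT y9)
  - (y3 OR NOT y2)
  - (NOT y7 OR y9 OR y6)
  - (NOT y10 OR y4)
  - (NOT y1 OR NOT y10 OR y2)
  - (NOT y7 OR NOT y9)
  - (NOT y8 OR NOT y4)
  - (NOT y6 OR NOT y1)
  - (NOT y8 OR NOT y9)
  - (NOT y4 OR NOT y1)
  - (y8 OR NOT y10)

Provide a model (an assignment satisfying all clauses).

Pure literal: y5 appears only positively; assign y5 = True.
Try y1 = False.
Try y2 = True.
  then y3 is forced to True.
The remaining clauses are satisfied by y4 = True, y6 = False, y7 = False, y8 = False, y9 = True, y10 = False.

y1=0, y2=1, y3=1, y4=1, y5=1, y6=0, y7=0, y8=0, y9=1, y10=0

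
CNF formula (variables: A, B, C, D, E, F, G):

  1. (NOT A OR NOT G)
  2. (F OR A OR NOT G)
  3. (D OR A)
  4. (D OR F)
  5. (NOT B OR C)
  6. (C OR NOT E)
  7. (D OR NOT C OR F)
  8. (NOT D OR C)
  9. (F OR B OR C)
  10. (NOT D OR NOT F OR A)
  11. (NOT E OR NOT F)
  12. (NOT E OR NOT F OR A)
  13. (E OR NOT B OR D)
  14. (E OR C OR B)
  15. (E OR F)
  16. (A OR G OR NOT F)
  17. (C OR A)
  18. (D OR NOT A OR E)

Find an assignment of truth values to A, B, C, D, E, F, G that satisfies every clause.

Try A = False.
  then D is forced to True.
  then C is forced to True.
  then F is forced to False.
  then G is forced to False.
  then E is forced to True.
B is now unconstrained; take B = True.

A=F, B=T, C=T, D=T, E=T, F=F, G=F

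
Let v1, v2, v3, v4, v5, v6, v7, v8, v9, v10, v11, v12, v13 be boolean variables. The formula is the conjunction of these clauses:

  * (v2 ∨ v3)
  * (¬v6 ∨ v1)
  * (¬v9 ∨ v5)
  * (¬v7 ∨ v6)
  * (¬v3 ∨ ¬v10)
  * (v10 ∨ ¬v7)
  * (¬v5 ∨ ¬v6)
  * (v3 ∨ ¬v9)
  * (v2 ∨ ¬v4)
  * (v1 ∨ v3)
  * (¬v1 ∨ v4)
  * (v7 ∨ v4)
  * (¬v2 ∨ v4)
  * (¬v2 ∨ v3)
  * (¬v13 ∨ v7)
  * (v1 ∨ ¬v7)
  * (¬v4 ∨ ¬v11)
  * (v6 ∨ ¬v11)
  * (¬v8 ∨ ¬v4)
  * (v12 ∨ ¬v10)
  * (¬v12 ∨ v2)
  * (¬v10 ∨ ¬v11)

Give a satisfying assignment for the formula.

v1=T, v2=T, v3=T, v4=T, v5=T, v6=F, v7=F, v8=F, v9=T, v10=F, v11=F, v12=F, v13=F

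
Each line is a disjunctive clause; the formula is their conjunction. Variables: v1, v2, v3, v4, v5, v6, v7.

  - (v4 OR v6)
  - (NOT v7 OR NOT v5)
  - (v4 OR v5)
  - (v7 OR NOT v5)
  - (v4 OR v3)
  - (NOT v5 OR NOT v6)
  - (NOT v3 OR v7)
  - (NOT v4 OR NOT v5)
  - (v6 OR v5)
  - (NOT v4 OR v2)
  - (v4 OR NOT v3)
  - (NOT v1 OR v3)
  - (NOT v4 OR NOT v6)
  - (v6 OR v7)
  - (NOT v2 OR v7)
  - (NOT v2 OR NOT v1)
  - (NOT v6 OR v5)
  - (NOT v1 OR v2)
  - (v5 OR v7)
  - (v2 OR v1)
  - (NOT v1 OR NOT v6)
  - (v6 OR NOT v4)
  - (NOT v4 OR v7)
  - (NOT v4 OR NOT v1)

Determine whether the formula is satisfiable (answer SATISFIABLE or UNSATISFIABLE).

UNSATISFIABLE

v4 = True:
  propagation gives v5=False, v6=True; an empty clause results — contradiction.
v4 = False:
  propagation gives v6=True, v5=True; an empty clause results — contradiction.
Every branch closes, so no satisfying assignment exists.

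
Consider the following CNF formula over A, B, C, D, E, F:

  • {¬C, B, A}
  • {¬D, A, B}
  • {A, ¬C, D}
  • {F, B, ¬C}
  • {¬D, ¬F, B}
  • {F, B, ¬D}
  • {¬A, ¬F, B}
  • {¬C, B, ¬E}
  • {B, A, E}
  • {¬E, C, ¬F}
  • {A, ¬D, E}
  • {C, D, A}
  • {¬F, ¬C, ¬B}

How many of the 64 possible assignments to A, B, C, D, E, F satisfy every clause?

14

Case analysis on B and A:
  B=T, A=T: D free; 5 ways for (C,E,F) × 2^1 = 10.
  B=T, A=F: remaining (C,D,E,F) ∈ {(F,T,T,F); (T,T,T,F)} — 2.
  B=F, A=T: remaining (C,D,E,F) ∈ {(F,F,F,F); (F,F,T,F)} — 2.
  B=F, A=F: a clause becomes empty — 0.
Total: 10 + 2 + 2 + 0 = 14.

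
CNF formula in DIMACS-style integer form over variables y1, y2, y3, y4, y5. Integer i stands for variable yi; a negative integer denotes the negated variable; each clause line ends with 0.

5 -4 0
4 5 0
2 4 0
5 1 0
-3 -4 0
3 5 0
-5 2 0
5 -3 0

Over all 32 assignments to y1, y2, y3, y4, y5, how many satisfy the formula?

6

Satisfying assignments:
  y1=F y2=T y3=F y4=F y5=T
  y1=F y2=T y3=F y4=T y5=T
  y1=F y2=T y3=T y4=F y5=T
  y1=T y2=T y3=F y4=F y5=T
  y1=T y2=T y3=F y4=T y5=T
  y1=T y2=T y3=T y4=F y5=T
That's 6 in total.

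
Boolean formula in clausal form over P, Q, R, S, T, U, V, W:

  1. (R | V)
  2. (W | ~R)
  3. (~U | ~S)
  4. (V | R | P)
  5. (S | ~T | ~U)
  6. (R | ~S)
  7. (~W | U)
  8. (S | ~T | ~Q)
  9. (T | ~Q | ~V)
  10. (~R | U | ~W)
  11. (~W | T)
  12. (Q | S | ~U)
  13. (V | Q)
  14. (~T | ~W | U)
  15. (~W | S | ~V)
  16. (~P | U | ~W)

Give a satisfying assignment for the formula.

Try P = False.
Branch on Q: take Q = False.
  then V is forced to True.
Branch on R: take R = False.
  then S is forced to False.
  then U is forced to False.
  then W is forced to False.
T is now unconstrained; take T = False.
Check each clause:
  1. (R | V) — V is true.
  2. (W | ~R) — ~R is true.
  3. (~S | ~U) — ~U is true.
  4. (V | R | P) — V is true.
  5. (~U | ~T | S) — ~U is true.
  6. (R | ~S) — ~S is true.
  7. (U | ~W) — ~W is true.
  8. (S | ~Q | ~T) — ~T is true.
  9. (~Q | T | ~V) — ~Q is true.
  10. (~W | U | ~R) — ~W is true.
  11. (T | ~W) — ~W is true.
  12. (~U | S | Q) — ~U is true.
  13. (Q | V) — V is true.
  14. (U | ~T | ~W) — ~W is true.
  15. (S | ~W | ~V) — ~W is true.
  16. (U | ~W | ~P) — ~W is true.

P = F, Q = F, R = F, S = F, T = F, U = F, V = T, W = F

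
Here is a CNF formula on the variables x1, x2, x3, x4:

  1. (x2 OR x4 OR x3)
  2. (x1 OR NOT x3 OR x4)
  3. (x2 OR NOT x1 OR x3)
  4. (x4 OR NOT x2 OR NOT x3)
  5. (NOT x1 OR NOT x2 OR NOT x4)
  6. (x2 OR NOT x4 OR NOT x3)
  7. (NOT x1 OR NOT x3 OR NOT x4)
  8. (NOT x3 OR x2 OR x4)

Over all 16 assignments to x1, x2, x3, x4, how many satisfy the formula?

5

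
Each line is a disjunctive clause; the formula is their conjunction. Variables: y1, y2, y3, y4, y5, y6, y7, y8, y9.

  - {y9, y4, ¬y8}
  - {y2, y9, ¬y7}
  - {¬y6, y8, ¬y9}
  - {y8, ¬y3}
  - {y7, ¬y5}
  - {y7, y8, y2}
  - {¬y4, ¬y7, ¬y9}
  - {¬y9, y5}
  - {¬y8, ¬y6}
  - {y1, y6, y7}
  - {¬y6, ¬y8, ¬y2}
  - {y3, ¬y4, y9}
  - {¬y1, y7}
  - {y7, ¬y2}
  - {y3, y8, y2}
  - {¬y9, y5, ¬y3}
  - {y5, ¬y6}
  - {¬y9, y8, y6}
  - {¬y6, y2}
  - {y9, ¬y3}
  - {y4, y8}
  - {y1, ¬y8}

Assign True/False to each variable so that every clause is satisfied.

y1=T, y2=T, y3=T, y4=F, y5=T, y6=F, y7=T, y8=T, y9=T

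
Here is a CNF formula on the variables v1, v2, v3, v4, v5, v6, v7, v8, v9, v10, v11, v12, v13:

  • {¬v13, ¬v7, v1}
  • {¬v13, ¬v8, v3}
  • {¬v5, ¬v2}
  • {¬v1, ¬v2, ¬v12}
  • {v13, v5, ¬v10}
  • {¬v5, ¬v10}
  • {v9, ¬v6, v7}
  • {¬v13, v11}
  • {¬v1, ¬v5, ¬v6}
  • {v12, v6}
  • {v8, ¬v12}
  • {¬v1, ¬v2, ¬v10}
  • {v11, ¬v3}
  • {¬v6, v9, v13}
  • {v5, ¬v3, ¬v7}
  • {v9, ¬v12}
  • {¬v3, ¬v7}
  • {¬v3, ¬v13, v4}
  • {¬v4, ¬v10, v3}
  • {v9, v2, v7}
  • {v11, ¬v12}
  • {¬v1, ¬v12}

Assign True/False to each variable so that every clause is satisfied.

v1=F, v2=T, v3=T, v4=T, v5=F, v6=T, v7=F, v8=T, v9=T, v10=F, v11=T, v12=F, v13=F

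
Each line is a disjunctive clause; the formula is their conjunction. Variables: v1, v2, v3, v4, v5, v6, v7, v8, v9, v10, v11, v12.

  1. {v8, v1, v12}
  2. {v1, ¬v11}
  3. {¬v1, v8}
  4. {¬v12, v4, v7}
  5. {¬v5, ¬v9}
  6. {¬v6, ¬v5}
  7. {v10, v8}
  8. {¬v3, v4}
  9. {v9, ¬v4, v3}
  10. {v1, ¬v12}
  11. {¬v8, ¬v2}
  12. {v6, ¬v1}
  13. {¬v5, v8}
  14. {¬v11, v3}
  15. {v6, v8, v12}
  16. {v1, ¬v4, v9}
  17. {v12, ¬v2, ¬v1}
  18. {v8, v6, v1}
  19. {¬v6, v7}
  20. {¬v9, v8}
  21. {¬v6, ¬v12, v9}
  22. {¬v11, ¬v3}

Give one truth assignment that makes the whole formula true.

v1=0, v2=0, v3=0, v4=0, v5=0, v6=0, v7=1, v8=1, v9=1, v10=1, v11=0, v12=0

Check each clause:
  1. {v12, v8, v1} — v8 is true.
  2. {¬v11, v1} — ¬v11 is true.
  3. {¬v1, v8} — v8 is true.
  4. {v4, ¬v12, v7} — ¬v12 is true.
  5. {¬v5, ¬v9} — ¬v5 is true.
  6. {¬v5, ¬v6} — ¬v6 is true.
  7. {v8, v10} — v8 is true.
  8. {v4, ¬v3} — ¬v3 is true.
  9. {v9, ¬v4, v3} — v9 is true.
  10. {v1, ¬v12} — ¬v12 is true.
  11. {¬v2, ¬v8} — ¬v2 is true.
  12. {¬v1, v6} — ¬v1 is true.
  13. {¬v5, v8} — v8 is true.
  14. {¬v11, v3} — ¬v11 is true.
  15. {v12, v8, v6} — v8 is true.
  16. {¬v4, v1, v9} — v9 is true.
  17. {¬v1, v12, ¬v2} — ¬v1 is true.
  18. {v6, v1, v8} — v8 is true.
  19. {v7, ¬v6} — ¬v6 is true.
  20. {v8, ¬v9} — v8 is true.
  21. {¬v6, ¬v12, v9} — v9 is true.
  22. {¬v3, ¬v11} — ¬v11 is true.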